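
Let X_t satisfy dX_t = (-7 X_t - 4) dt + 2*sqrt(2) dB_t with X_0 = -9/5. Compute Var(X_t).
Var(X_t) = 4/7 - 4*exp(-14*t)/7

The variance V(t) = Var(X_t) satisfies V'(t) = 2 a V(t) + c^2 with V(0) = 0 (drift coefficient is linear in X, diffusion is constant). With a = -7, c = 2*sqrt(2), the solution is
  V(t) = (c^2 / (2 a)) * (exp(2 a t) - 1)
       = ((2*sqrt(2))^2 / (2*(-7))) * (exp((-14) t) - 1)
       = 4/7 - 4*exp(-14*t)/7.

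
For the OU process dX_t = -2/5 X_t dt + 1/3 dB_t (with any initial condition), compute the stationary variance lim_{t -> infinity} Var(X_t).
lim Var(X_t) = 5/36

The OU SDE dX = -theta X dt + sigma dB admits the integrating factor exp(theta t): d(exp(theta t) X_t) = sigma exp(theta t) dB_t. Integrating from 0 to t gives X_t = x_0 * exp(-theta t) + sigma * int_0^t exp(-theta (t-s)) dB_s for any initial x_0. The Itô integral has variance (by the Itô isometry) sigma^2 * int_0^t exp(-2 theta (t - s)) ds = sigma^2 * (1 - exp(-2 theta t)) / (2 theta), independent of x_0.
With theta = 2/5, sigma = 1/3:
  Var(X_t) = (1/3)^2 * (1 - exp(-2*2/5 t)) / (2 * 2/5) = 5/36 - 5*exp(-4*t/5)/36.
As t -> infinity, exp(-2*2/5 t) -> 0, so the stationary variance is sigma^2 / (2 theta) = 5/36.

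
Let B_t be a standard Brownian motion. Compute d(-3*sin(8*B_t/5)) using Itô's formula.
d(-3*sin(8*B_t/5)) = (96*sin(8*B_t/5)/25) dt + (-24*cos(8*B_t/5)/5) dB_t

Itô's formula for f(B_t) gives d f(B_t) = f'(B_t) dB_t + (1/2) f''(B_t) dt. Compute derivatives of f(x) = -3*sin(8*x/5):
  f'(x)  = -24*cos(8*x/5)/5
  f''(x) = 192*sin(8*x/5)/25
Substitute x = B_t and multiply the f'' term by 1/2:
  drift     = (1/2) * (192*sin(8*x/5)/25) evaluated at B_t = 96*sin(8*B_t/5)/25
  diffusion = (-24*cos(8*x/5)/5) evaluated at B_t = -24*cos(8*B_t/5)/5
Therefore d(-3*sin(8*B_t/5)) = (96*sin(8*B_t/5)/25) dt + (-24*cos(8*B_t/5)/5) dB_t.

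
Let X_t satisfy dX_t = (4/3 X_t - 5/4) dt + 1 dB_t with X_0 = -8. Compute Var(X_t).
Var(X_t) = 3*exp(8*t/3)/8 - 3/8

The variance V(t) = Var(X_t) satisfies V'(t) = 2 a V(t) + c^2 with V(0) = 0 (drift coefficient is linear in X, diffusion is constant). With a = 4/3, c = 1, the solution is
  V(t) = (c^2 / (2 a)) * (exp(2 a t) - 1)
       = (1^2 / (2*(4/3))) * (exp((8/3) t) - 1)
       = 3*exp(8*t/3)/8 - 3/8.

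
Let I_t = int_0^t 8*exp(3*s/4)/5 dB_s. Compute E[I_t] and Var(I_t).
E[I_t] = 0; Var(I_t) = 128*exp(3*t/2)/75 - 128/75

The Itô integral of a deterministic integrand f(s) has mean 0 because each increment f(s) * (B_{s+ds} - B_s) has mean 0. By the Itô isometry:
  Var( int_0^t f(s) dB_s ) = E[ (int_0^t f(s) dB_s)^2 ] = int_0^t f(s)^2 ds.
Here f(s) = 8*exp(3*s/4)/5, so f(s)^2 = 64*exp(3*s/2)/25. Integrate:
  int_0^t (64*exp(3*s/2)/25) ds = 128*exp(3*t/2)/75 - 128/75.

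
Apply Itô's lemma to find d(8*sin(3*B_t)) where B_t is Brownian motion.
d(8*sin(3*B_t)) = (-36*sin(3*B_t)) dt + (24*cos(3*B_t)) dB_t

Itô's formula for f(B_t) gives d f(B_t) = f'(B_t) dB_t + (1/2) f''(B_t) dt. Compute derivatives of f(x) = 8*sin(3*x):
  f'(x)  = 24*cos(3*x)
  f''(x) = -72*sin(3*x)
Substitute x = B_t and multiply the f'' term by 1/2:
  drift     = (1/2) * (-72*sin(3*x)) evaluated at B_t = -36*sin(3*B_t)
  diffusion = (24*cos(3*x)) evaluated at B_t = 24*cos(3*B_t)
Therefore d(8*sin(3*B_t)) = (-36*sin(3*B_t)) dt + (24*cos(3*B_t)) dB_t.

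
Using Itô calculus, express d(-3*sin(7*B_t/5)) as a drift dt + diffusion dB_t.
d(-3*sin(7*B_t/5)) = (147*sin(7*B_t/5)/50) dt + (-21*cos(7*B_t/5)/5) dB_t

Itô's formula for f(B_t) gives d f(B_t) = f'(B_t) dB_t + (1/2) f''(B_t) dt. Compute derivatives of f(x) = -3*sin(7*x/5):
  f'(x)  = -21*cos(7*x/5)/5
  f''(x) = 147*sin(7*x/5)/25
Substitute x = B_t and multiply the f'' term by 1/2:
  drift     = (1/2) * (147*sin(7*x/5)/25) evaluated at B_t = 147*sin(7*B_t/5)/50
  diffusion = (-21*cos(7*x/5)/5) evaluated at B_t = -21*cos(7*B_t/5)/5
Therefore d(-3*sin(7*B_t/5)) = (147*sin(7*B_t/5)/50) dt + (-21*cos(7*B_t/5)/5) dB_t.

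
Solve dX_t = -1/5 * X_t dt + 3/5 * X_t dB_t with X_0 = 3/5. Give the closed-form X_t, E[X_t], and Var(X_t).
X_t = 3/5 * exp((-19/50) t + (3/5) B_t); E[X_t] = 3*exp(-t/5)/5; Var(X_t) = (9*exp(9*t/25) - 9)*exp(-2*t/5)/25

For GBM dX = mu X dt + sigma X dB with X_0 = x_0, apply Itô to Y = log X: dY = (mu - sigma^2/2) dt + sigma dB, so Y_t = log(x_0) + (mu - sigma^2/2) t + sigma B_t and hence X_t = x_0 * exp((mu - sigma^2/2) t + sigma B_t).
With mu = -1/5, sigma = 3/5, x_0 = 3/5, this gives:
  X_t = 3/5 * exp((-19/50) * t + (3/5) * B_t).
Since sigma*B_t ~ Normal(0, sigma^2 t), E[exp(sigma*B_t)] = exp(sigma^2 t / 2); so E[X_t] = x_0 * exp((mu - sigma^2/2) t) * exp(sigma^2 t / 2) = x_0 * exp(mu t) = 3*exp(-t/5)/5.
Var(X_t) = E[X_t^2] - (E[X_t])^2 = x_0^2 * exp(2 mu t) * (exp(sigma^2 t) - 1) = (9*exp(9*t/25) - 9)*exp(-2*t/5)/25.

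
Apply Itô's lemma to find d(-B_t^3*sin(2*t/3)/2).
d(-B_t^3*sin(2*t/3)/2) = (-B_t*(2*B_t^2*cos(2*t/3) + 9*sin(2*t/3))/6) dt + (-3*B_t^2*sin(2*t/3)/2) dB_t

Itô's formula for f(t, x): d f(t, B_t) = (f_t + (1/2) f_xx) dt + f_x dB_t. Compute partials of f(t, x) = -x^3*sin(2*t/3)/2:
  f_t(t,x)  = -x^3*cos(2*t/3)/3
  f_x(t,x)  = -3*x^2*sin(2*t/3)/2
  f_xx(t,x) = -3*x*sin(2*t/3)
Assemble drift = f_t + (1/2) f_xx = -x*(2*x^2*cos(2*t/3) + 9*sin(2*t/3))/6 and diffusion = f_x = -3*x^2*sin(2*t/3)/2. Substituting x = B_t:
  d(-B_t^3*sin(2*t/3)/2) = (-B_t*(2*B_t^2*cos(2*t/3) + 9*sin(2*t/3))/6) dt + (-3*B_t^2*sin(2*t/3)/2) dB_t.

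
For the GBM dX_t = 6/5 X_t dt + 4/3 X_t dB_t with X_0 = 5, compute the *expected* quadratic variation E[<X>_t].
E[<X>_t] = 500*exp(188*t/45)/47 - 500/47

<X>_t = int_0^t ((4/3) * X_s)^2 ds. Taking expectation inside the integral: E[<X>_t] = (4/3)^2 * int_0^t E[X_s^2] ds. For GBM, E[X_s^2] = x_0^2 * exp((2 mu + sigma^2) s). Integrating:
  E[<X>_t] = (4/3)^2 * 5^2 * (exp((2*(6/5) + (4/3)^2) t) - 1) / (2*(6/5) + (4/3)^2)
           = (4/3)^2 * 5^2 * (exp((188/45) t) - 1) / (188/45) = 500*exp(188*t/45)/47 - 500/47.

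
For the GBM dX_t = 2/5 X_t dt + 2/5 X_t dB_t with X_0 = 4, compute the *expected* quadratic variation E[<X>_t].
E[<X>_t] = 8*exp(24*t/25)/3 - 8/3

<X>_t = int_0^t ((2/5) * X_s)^2 ds. Taking expectation inside the integral: E[<X>_t] = (2/5)^2 * int_0^t E[X_s^2] ds. For GBM, E[X_s^2] = x_0^2 * exp((2 mu + sigma^2) s). Integrating:
  E[<X>_t] = (2/5)^2 * 4^2 * (exp((2*(2/5) + (2/5)^2) t) - 1) / (2*(2/5) + (2/5)^2)
           = (2/5)^2 * 4^2 * (exp((24/25) t) - 1) / (24/25) = 8*exp(24*t/25)/3 - 8/3.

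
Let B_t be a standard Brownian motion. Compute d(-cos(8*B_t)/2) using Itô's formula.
d(-cos(8*B_t)/2) = (16*cos(8*B_t)) dt + (4*sin(8*B_t)) dB_t

Itô's formula for f(B_t) gives d f(B_t) = f'(B_t) dB_t + (1/2) f''(B_t) dt. Compute derivatives of f(x) = -cos(8*x)/2:
  f'(x)  = 4*sin(8*x)
  f''(x) = 32*cos(8*x)
Substitute x = B_t and multiply the f'' term by 1/2:
  drift     = (1/2) * (32*cos(8*x)) evaluated at B_t = 16*cos(8*B_t)
  diffusion = (4*sin(8*x)) evaluated at B_t = 4*sin(8*B_t)
Therefore d(-cos(8*B_t)/2) = (16*cos(8*B_t)) dt + (4*sin(8*B_t)) dB_t.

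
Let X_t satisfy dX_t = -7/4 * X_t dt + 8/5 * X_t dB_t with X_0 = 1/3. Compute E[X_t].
E[X_t] = exp(-7*t/4)/3

For GBM dX = mu X dt + sigma X dB with X_0 = x_0, apply Itô to Y = log X: dY = (mu - sigma^2/2) dt + sigma dB, so Y_t = log(x_0) + (mu - sigma^2/2) t + sigma B_t and hence X_t = x_0 * exp((mu - sigma^2/2) t + sigma B_t).
With mu = -7/4, sigma = 8/5, x_0 = 1/3, this gives:
  X_t = 1/3 * exp((-303/100) * t + (8/5) * B_t).
Since sigma*B_t ~ Normal(0, sigma^2 t), E[exp(sigma*B_t)] = exp(sigma^2 t / 2); so E[X_t] = x_0 * exp((mu - sigma^2/2) t) * exp(sigma^2 t / 2) = x_0 * exp(mu t) = exp(-7*t/4)/3.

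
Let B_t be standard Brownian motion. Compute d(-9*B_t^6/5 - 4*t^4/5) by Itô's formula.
d(-9*B_t^6/5 - 4*t^4/5) = (-27*B_t^4 - 16*t^3/5) dt + (-54*B_t^5/5) dB_t

Itô's formula for f(t, x): d f(t, B_t) = (f_t + (1/2) f_xx) dt + f_x dB_t. Compute partials of f(t, x) = -4*t^4/5 - 9*x^6/5:
  f_t(t,x)  = -16*t^3/5
  f_x(t,x)  = -54*x^5/5
  f_xx(t,x) = -54*x^4
Assemble drift = f_t + (1/2) f_xx = -16*t^3/5 - 27*x^4 and diffusion = f_x = -54*x^5/5. Substituting x = B_t:
  d(-9*B_t^6/5 - 4*t^4/5) = (-27*B_t^4 - 16*t^3/5) dt + (-54*B_t^5/5) dB_t.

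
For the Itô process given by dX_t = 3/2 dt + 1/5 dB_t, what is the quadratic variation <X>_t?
<X>_t = t/25

For an Itô process dX_t = a(t) dt + b(t) dB_t, the quadratic variation is <X>_t = int_0^t b(s)^2 ds (the drift term does not contribute). Here b(s) = 1/5, so
  b(s)^2 = 1/25.
Integrating from 0 to t:
  <X>_t = int_0^t (1/25) ds = t/25.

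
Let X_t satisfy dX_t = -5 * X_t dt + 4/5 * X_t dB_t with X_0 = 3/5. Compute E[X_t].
E[X_t] = 3*exp(-5*t)/5

For GBM dX = mu X dt + sigma X dB with X_0 = x_0, apply Itô to Y = log X: dY = (mu - sigma^2/2) dt + sigma dB, so Y_t = log(x_0) + (mu - sigma^2/2) t + sigma B_t and hence X_t = x_0 * exp((mu - sigma^2/2) t + sigma B_t).
With mu = -5, sigma = 4/5, x_0 = 3/5, this gives:
  X_t = 3/5 * exp((-133/25) * t + (4/5) * B_t).
Since sigma*B_t ~ Normal(0, sigma^2 t), E[exp(sigma*B_t)] = exp(sigma^2 t / 2); so E[X_t] = x_0 * exp((mu - sigma^2/2) t) * exp(sigma^2 t / 2) = x_0 * exp(mu t) = 3*exp(-5*t)/5.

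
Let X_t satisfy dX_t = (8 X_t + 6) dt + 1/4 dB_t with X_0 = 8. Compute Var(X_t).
Var(X_t) = exp(16*t)/256 - 1/256

The variance V(t) = Var(X_t) satisfies V'(t) = 2 a V(t) + c^2 with V(0) = 0 (drift coefficient is linear in X, diffusion is constant). With a = 8, c = 1/4, the solution is
  V(t) = (c^2 / (2 a)) * (exp(2 a t) - 1)
       = ((1/4)^2 / (2*8)) * (exp(16 t) - 1)
       = exp(16*t)/256 - 1/256.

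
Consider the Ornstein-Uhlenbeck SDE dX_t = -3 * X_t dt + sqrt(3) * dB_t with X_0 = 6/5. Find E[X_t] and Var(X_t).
E[X_t] = 6*exp(-3*t)/5; Var(X_t) = 1/2 - exp(-6*t)/2

The OU SDE dX = -theta X dt + sigma dB admits the integrating factor exp(theta t): d(exp(theta t) X_t) = sigma exp(theta t) dB_t. Integrating from 0 to t:
  X_t = x_0 * exp(-theta t) + sigma * int_0^t exp(-theta (t-s)) dB_s.
The Itô integral has mean 0 and (by the Itô isometry) variance sigma^2 * int_0^t exp(-2 theta (t - s)) ds = sigma^2 * (1 - exp(-2 theta t)) / (2 theta).
With theta = 3, sigma = sqrt(3), x_0 = 6/5:
  E[X_t] = 6/5 * exp(-3 t) = 6*exp(-3*t)/5
  Var(X_t) = (sqrt(3))^2 * (1 - exp(-2*3 t)) / (2 * 3) = 1/2 - exp(-6*t)/2.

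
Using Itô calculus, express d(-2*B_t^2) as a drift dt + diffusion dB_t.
d(-2*B_t^2) = (-2) dt + (-4*B_t) dB_t

Itô's formula for f(B_t) gives d f(B_t) = f'(B_t) dB_t + (1/2) f''(B_t) dt. Compute derivatives of f(x) = -2*x^2:
  f'(x)  = -4*x
  f''(x) = -4
Substitute x = B_t and multiply the f'' term by 1/2:
  drift     = (1/2) * (-4) evaluated at B_t = -2
  diffusion = (-4*x) evaluated at B_t = -4*B_t
Therefore d(-2*B_t^2) = (-2) dt + (-4*B_t) dB_t.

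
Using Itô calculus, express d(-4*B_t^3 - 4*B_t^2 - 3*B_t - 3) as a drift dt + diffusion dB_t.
d(-4*B_t^3 - 4*B_t^2 - 3*B_t - 3) = (-12*B_t - 4) dt + (-12*B_t^2 - 8*B_t - 3) dB_t

Itô's formula for f(B_t) gives d f(B_t) = f'(B_t) dB_t + (1/2) f''(B_t) dt. Compute derivatives of f(x) = -4*x^3 - 4*x^2 - 3*x - 3:
  f'(x)  = -12*x^2 - 8*x - 3
  f''(x) = -24*x - 8
Substitute x = B_t and multiply the f'' term by 1/2:
  drift     = (1/2) * (-24*x - 8) evaluated at B_t = -12*B_t - 4
  diffusion = (-12*x^2 - 8*x - 3) evaluated at B_t = -12*B_t^2 - 8*B_t - 3
Therefore d(-4*B_t^3 - 4*B_t^2 - 3*B_t - 3) = (-12*B_t - 4) dt + (-12*B_t^2 - 8*B_t - 3) dB_t.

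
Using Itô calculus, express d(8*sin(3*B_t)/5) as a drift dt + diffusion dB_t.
d(8*sin(3*B_t)/5) = (-36*sin(3*B_t)/5) dt + (24*cos(3*B_t)/5) dB_t

Itô's formula for f(B_t) gives d f(B_t) = f'(B_t) dB_t + (1/2) f''(B_t) dt. Compute derivatives of f(x) = 8*sin(3*x)/5:
  f'(x)  = 24*cos(3*x)/5
  f''(x) = -72*sin(3*x)/5
Substitute x = B_t and multiply the f'' term by 1/2:
  drift     = (1/2) * (-72*sin(3*x)/5) evaluated at B_t = -36*sin(3*B_t)/5
  diffusion = (24*cos(3*x)/5) evaluated at B_t = 24*cos(3*B_t)/5
Therefore d(8*sin(3*B_t)/5) = (-36*sin(3*B_t)/5) dt + (24*cos(3*B_t)/5) dB_t.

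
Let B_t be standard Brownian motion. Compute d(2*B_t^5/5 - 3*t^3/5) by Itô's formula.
d(2*B_t^5/5 - 3*t^3/5) = (4*B_t^3 - 9*t^2/5) dt + (2*B_t^4) dB_t

Itô's formula for f(t, x): d f(t, B_t) = (f_t + (1/2) f_xx) dt + f_x dB_t. Compute partials of f(t, x) = -3*t^3/5 + 2*x^5/5:
  f_t(t,x)  = -9*t^2/5
  f_x(t,x)  = 2*x^4
  f_xx(t,x) = 8*x^3
Assemble drift = f_t + (1/2) f_xx = -9*t^2/5 + 4*x^3 and diffusion = f_x = 2*x^4. Substituting x = B_t:
  d(2*B_t^5/5 - 3*t^3/5) = (4*B_t^3 - 9*t^2/5) dt + (2*B_t^4) dB_t.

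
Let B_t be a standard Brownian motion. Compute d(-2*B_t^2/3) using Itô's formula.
d(-2*B_t^2/3) = (-2/3) dt + (-4*B_t/3) dB_t

Itô's formula for f(B_t) gives d f(B_t) = f'(B_t) dB_t + (1/2) f''(B_t) dt. Compute derivatives of f(x) = -2*x^2/3:
  f'(x)  = -4*x/3
  f''(x) = -4/3
Substitute x = B_t and multiply the f'' term by 1/2:
  drift     = (1/2) * (-4/3) evaluated at B_t = -2/3
  diffusion = (-4*x/3) evaluated at B_t = -4*B_t/3
Therefore d(-2*B_t^2/3) = (-2/3) dt + (-4*B_t/3) dB_t.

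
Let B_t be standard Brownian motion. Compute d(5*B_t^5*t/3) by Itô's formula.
d(5*B_t^5*t/3) = (5*B_t^3*(B_t^2 + 10*t)/3) dt + (25*B_t^4*t/3) dB_t

Itô's formula for f(t, x): d f(t, B_t) = (f_t + (1/2) f_xx) dt + f_x dB_t. Compute partials of f(t, x) = 5*t*x^5/3:
  f_t(t,x)  = 5*x^5/3
  f_x(t,x)  = 25*t*x^4/3
  f_xx(t,x) = 100*t*x^3/3
Assemble drift = f_t + (1/2) f_xx = 5*x^3*(10*t + x^2)/3 and diffusion = f_x = 25*t*x^4/3. Substituting x = B_t:
  d(5*B_t^5*t/3) = (5*B_t^3*(B_t^2 + 10*t)/3) dt + (25*B_t^4*t/3) dB_t.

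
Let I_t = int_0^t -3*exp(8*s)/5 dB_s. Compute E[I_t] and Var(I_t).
E[I_t] = 0; Var(I_t) = 9*exp(16*t)/400 - 9/400

The Itô integral of a deterministic integrand f(s) has mean 0 because each increment f(s) * (B_{s+ds} - B_s) has mean 0. By the Itô isometry:
  Var( int_0^t f(s) dB_s ) = E[ (int_0^t f(s) dB_s)^2 ] = int_0^t f(s)^2 ds.
Here f(s) = -3*exp(8*s)/5, so f(s)^2 = 9*exp(16*s)/25. Integrate:
  int_0^t (9*exp(16*s)/25) ds = 9*exp(16*t)/400 - 9/400.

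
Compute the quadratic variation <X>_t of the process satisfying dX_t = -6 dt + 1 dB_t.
<X>_t = t

For an Itô process dX_t = a(t) dt + b(t) dB_t, the quadratic variation is <X>_t = int_0^t b(s)^2 ds (the drift term does not contribute). Here b(s) = 1, so
  b(s)^2 = 1.
Integrating from 0 to t:
  <X>_t = int_0^t (1) ds = t.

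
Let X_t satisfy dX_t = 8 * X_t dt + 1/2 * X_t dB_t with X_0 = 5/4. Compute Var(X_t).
Var(X_t) = 25*(exp(t/4) - 1)*exp(16*t)/16

For GBM dX = mu X dt + sigma X dB with X_0 = x_0, apply Itô to Y = log X: dY = (mu - sigma^2/2) dt + sigma dB, so Y_t = log(x_0) + (mu - sigma^2/2) t + sigma B_t and hence X_t = x_0 * exp((mu - sigma^2/2) t + sigma B_t).
With mu = 8, sigma = 1/2, x_0 = 5/4, this gives:
  X_t = 5/4 * exp((63/8) * t + (1/2) * B_t).
Since sigma*B_t ~ Normal(0, sigma^2 t), E[exp(sigma*B_t)] = exp(sigma^2 t / 2); so E[X_t] = x_0 * exp((mu - sigma^2/2) t) * exp(sigma^2 t / 2) = x_0 * exp(mu t) = 5*exp(8*t)/4.
Var(X_t) = E[X_t^2] - (E[X_t])^2 = x_0^2 * exp(2 mu t) * (exp(sigma^2 t) - 1) = 25*(exp(t/4) - 1)*exp(16*t)/16.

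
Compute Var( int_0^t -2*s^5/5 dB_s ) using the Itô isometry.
Var = 4*t^11/275

The Itô integral of a deterministic integrand f(s) has mean 0 because each increment f(s) * (B_{s+ds} - B_s) has mean 0. By the Itô isometry:
  Var( int_0^t f(s) dB_s ) = E[ (int_0^t f(s) dB_s)^2 ] = int_0^t f(s)^2 ds.
Here f(s) = -2*s^5/5, so f(s)^2 = 4*s^10/25. Integrate:
  int_0^t (4*s^10/25) ds = 4*t^11/275.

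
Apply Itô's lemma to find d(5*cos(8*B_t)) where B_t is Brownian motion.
d(5*cos(8*B_t)) = (-160*cos(8*B_t)) dt + (-40*sin(8*B_t)) dB_t

Itô's formula for f(B_t) gives d f(B_t) = f'(B_t) dB_t + (1/2) f''(B_t) dt. Compute derivatives of f(x) = 5*cos(8*x):
  f'(x)  = -40*sin(8*x)
  f''(x) = -320*cos(8*x)
Substitute x = B_t and multiply the f'' term by 1/2:
  drift     = (1/2) * (-320*cos(8*x)) evaluated at B_t = -160*cos(8*B_t)
  diffusion = (-40*sin(8*x)) evaluated at B_t = -40*sin(8*B_t)
Therefore d(5*cos(8*B_t)) = (-160*cos(8*B_t)) dt + (-40*sin(8*B_t)) dB_t.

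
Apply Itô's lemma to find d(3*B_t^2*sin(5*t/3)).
d(3*B_t^2*sin(5*t/3)) = (5*B_t^2*cos(5*t/3) + 3*sin(5*t/3)) dt + (6*B_t*sin(5*t/3)) dB_t

Itô's formula for f(t, x): d f(t, B_t) = (f_t + (1/2) f_xx) dt + f_x dB_t. Compute partials of f(t, x) = 3*x^2*sin(5*t/3):
  f_t(t,x)  = 5*x^2*cos(5*t/3)
  f_x(t,x)  = 6*x*sin(5*t/3)
  f_xx(t,x) = 6*sin(5*t/3)
Assemble drift = f_t + (1/2) f_xx = 5*x^2*cos(5*t/3) + 3*sin(5*t/3) and diffusion = f_x = 6*x*sin(5*t/3). Substituting x = B_t:
  d(3*B_t^2*sin(5*t/3)) = (5*B_t^2*cos(5*t/3) + 3*sin(5*t/3)) dt + (6*B_t*sin(5*t/3)) dB_t.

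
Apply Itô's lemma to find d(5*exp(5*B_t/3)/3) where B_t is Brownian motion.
d(5*exp(5*B_t/3)/3) = (125*exp(5*B_t/3)/54) dt + (25*exp(5*B_t/3)/9) dB_t

Itô's formula for f(B_t) gives d f(B_t) = f'(B_t) dB_t + (1/2) f''(B_t) dt. Compute derivatives of f(x) = 5*exp(5*x/3)/3:
  f'(x)  = 25*exp(5*x/3)/9
  f''(x) = 125*exp(5*x/3)/27
Substitute x = B_t and multiply the f'' term by 1/2:
  drift     = (1/2) * (125*exp(5*x/3)/27) evaluated at B_t = 125*exp(5*B_t/3)/54
  diffusion = (25*exp(5*x/3)/9) evaluated at B_t = 25*exp(5*B_t/3)/9
Therefore d(5*exp(5*B_t/3)/3) = (125*exp(5*B_t/3)/54) dt + (25*exp(5*B_t/3)/9) dB_t.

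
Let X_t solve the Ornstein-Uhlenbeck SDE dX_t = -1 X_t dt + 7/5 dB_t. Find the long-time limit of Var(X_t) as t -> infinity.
lim Var(X_t) = 49/50

The OU SDE dX = -theta X dt + sigma dB admits the integrating factor exp(theta t): d(exp(theta t) X_t) = sigma exp(theta t) dB_t. Integrating from 0 to t gives X_t = x_0 * exp(-theta t) + sigma * int_0^t exp(-theta (t-s)) dB_s for any initial x_0. The Itô integral has variance (by the Itô isometry) sigma^2 * int_0^t exp(-2 theta (t - s)) ds = sigma^2 * (1 - exp(-2 theta t)) / (2 theta), independent of x_0.
With theta = 1, sigma = 7/5:
  Var(X_t) = (7/5)^2 * (1 - exp(-2*1 t)) / (2 * 1) = 49/50 - 49*exp(-2*t)/50.
As t -> infinity, exp(-2*1 t) -> 0, so the stationary variance is sigma^2 / (2 theta) = 49/50.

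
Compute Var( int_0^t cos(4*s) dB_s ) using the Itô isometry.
Var = t/2 + sin(4*t)*cos(4*t)/8

The Itô integral of a deterministic integrand f(s) has mean 0 because each increment f(s) * (B_{s+ds} - B_s) has mean 0. By the Itô isometry:
  Var( int_0^t f(s) dB_s ) = E[ (int_0^t f(s) dB_s)^2 ] = int_0^t f(s)^2 ds.
Here f(s) = cos(4*s), so f(s)^2 = cos(4*s)^2. Integrate:
  int_0^t (cos(4*s)^2) ds = t/2 + sin(4*t)*cos(4*t)/8.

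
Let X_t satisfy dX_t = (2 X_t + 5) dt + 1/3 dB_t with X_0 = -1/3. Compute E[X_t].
E[X_t] = 13*exp(2*t)/6 - 5/2

Taking expectations and using E[dB_t] = 0, the mean m(t) = E[X_t] satisfies the ODE m'(t) = a m(t) + b with m(0) = x_0. With a = 2, b = 5, x_0 = -1/3, the solution is
  m(t) = x_0 * exp(a t) + (b/a) * (exp(a t) - 1)
       = (-1/3) * exp(2 t) + (5/2) * (exp(2 t) - 1)
       = 13*exp(2*t)/6 - 5/2.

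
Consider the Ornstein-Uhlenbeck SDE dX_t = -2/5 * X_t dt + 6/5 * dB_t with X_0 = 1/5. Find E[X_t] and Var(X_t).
E[X_t] = exp(-2*t/5)/5; Var(X_t) = 9/5 - 9*exp(-4*t/5)/5

The OU SDE dX = -theta X dt + sigma dB admits the integrating factor exp(theta t): d(exp(theta t) X_t) = sigma exp(theta t) dB_t. Integrating from 0 to t:
  X_t = x_0 * exp(-theta t) + sigma * int_0^t exp(-theta (t-s)) dB_s.
The Itô integral has mean 0 and (by the Itô isometry) variance sigma^2 * int_0^t exp(-2 theta (t - s)) ds = sigma^2 * (1 - exp(-2 theta t)) / (2 theta).
With theta = 2/5, sigma = 6/5, x_0 = 1/5:
  E[X_t] = 1/5 * exp(-2/5 t) = exp(-2*t/5)/5
  Var(X_t) = (6/5)^2 * (1 - exp(-2*2/5 t)) / (2 * 2/5) = 9/5 - 9*exp(-4*t/5)/5.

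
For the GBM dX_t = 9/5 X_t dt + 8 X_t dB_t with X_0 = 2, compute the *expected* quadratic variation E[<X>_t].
E[<X>_t] = 640*exp(338*t/5)/169 - 640/169

<X>_t = int_0^t (8 * X_s)^2 ds. Taking expectation inside the integral: E[<X>_t] = 8^2 * int_0^t E[X_s^2] ds. For GBM, E[X_s^2] = x_0^2 * exp((2 mu + sigma^2) s). Integrating:
  E[<X>_t] = 8^2 * 2^2 * (exp((2*(9/5) + 8^2) t) - 1) / (2*(9/5) + 8^2)
           = 8^2 * 2^2 * (exp((338/5) t) - 1) / (338/5) = 640*exp(338*t/5)/169 - 640/169.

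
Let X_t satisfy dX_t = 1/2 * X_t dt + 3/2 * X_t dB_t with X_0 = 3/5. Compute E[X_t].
E[X_t] = 3*exp(t/2)/5

For GBM dX = mu X dt + sigma X dB with X_0 = x_0, apply Itô to Y = log X: dY = (mu - sigma^2/2) dt + sigma dB, so Y_t = log(x_0) + (mu - sigma^2/2) t + sigma B_t and hence X_t = x_0 * exp((mu - sigma^2/2) t + sigma B_t).
With mu = 1/2, sigma = 3/2, x_0 = 3/5, this gives:
  X_t = 3/5 * exp((-5/8) * t + (3/2) * B_t).
Since sigma*B_t ~ Normal(0, sigma^2 t), E[exp(sigma*B_t)] = exp(sigma^2 t / 2); so E[X_t] = x_0 * exp((mu - sigma^2/2) t) * exp(sigma^2 t / 2) = x_0 * exp(mu t) = 3*exp(t/2)/5.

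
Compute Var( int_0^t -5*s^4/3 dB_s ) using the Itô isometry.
Var = 25*t^9/81

The Itô integral of a deterministic integrand f(s) has mean 0 because each increment f(s) * (B_{s+ds} - B_s) has mean 0. By the Itô isometry:
  Var( int_0^t f(s) dB_s ) = E[ (int_0^t f(s) dB_s)^2 ] = int_0^t f(s)^2 ds.
Here f(s) = -5*s^4/3, so f(s)^2 = 25*s^8/9. Integrate:
  int_0^t (25*s^8/9) ds = 25*t^9/81.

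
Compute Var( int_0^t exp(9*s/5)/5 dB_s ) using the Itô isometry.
Var = exp(18*t/5)/90 - 1/90

The Itô integral of a deterministic integrand f(s) has mean 0 because each increment f(s) * (B_{s+ds} - B_s) has mean 0. By the Itô isometry:
  Var( int_0^t f(s) dB_s ) = E[ (int_0^t f(s) dB_s)^2 ] = int_0^t f(s)^2 ds.
Here f(s) = exp(9*s/5)/5, so f(s)^2 = exp(18*s/5)/25. Integrate:
  int_0^t (exp(18*s/5)/25) ds = exp(18*t/5)/90 - 1/90.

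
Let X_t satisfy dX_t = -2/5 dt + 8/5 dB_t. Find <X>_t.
<X>_t = 64*t/25

For an Itô process dX_t = a(t) dt + b(t) dB_t, the quadratic variation is <X>_t = int_0^t b(s)^2 ds (the drift term does not contribute). Here b(s) = 8/5, so
  b(s)^2 = 64/25.
Integrating from 0 to t:
  <X>_t = int_0^t (64/25) ds = 64*t/25.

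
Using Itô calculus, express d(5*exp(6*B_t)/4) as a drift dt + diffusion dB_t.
d(5*exp(6*B_t)/4) = (45*exp(6*B_t)/2) dt + (15*exp(6*B_t)/2) dB_t

Itô's formula for f(B_t) gives d f(B_t) = f'(B_t) dB_t + (1/2) f''(B_t) dt. Compute derivatives of f(x) = 5*exp(6*x)/4:
  f'(x)  = 15*exp(6*x)/2
  f''(x) = 45*exp(6*x)
Substitute x = B_t and multiply the f'' term by 1/2:
  drift     = (1/2) * (45*exp(6*x)) evaluated at B_t = 45*exp(6*B_t)/2
  diffusion = (15*exp(6*x)/2) evaluated at B_t = 15*exp(6*B_t)/2
Therefore d(5*exp(6*B_t)/4) = (45*exp(6*B_t)/2) dt + (15*exp(6*B_t)/2) dB_t.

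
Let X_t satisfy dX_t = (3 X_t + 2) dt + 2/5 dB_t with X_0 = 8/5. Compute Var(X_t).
Var(X_t) = 2*exp(6*t)/75 - 2/75

The variance V(t) = Var(X_t) satisfies V'(t) = 2 a V(t) + c^2 with V(0) = 0 (drift coefficient is linear in X, diffusion is constant). With a = 3, c = 2/5, the solution is
  V(t) = (c^2 / (2 a)) * (exp(2 a t) - 1)
       = ((2/5)^2 / (2*3)) * (exp(6 t) - 1)
       = 2*exp(6*t)/75 - 2/75.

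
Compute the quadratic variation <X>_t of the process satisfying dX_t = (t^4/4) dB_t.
<X>_t = t^9/144

For an Itô process dX_t = a(t) dt + b(t) dB_t, the quadratic variation is <X>_t = int_0^t b(s)^2 ds (the drift term does not contribute). Here b(s) = s^4/4, so
  b(s)^2 = s^8/16.
Integrating from 0 to t:
  <X>_t = int_0^t (s^8/16) ds = t^9/144.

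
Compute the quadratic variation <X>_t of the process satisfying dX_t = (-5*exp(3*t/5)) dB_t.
<X>_t = 125*exp(6*t/5)/6 - 125/6

For an Itô process dX_t = a(t) dt + b(t) dB_t, the quadratic variation is <X>_t = int_0^t b(s)^2 ds (the drift term does not contribute). Here b(s) = -5*exp(3*s/5), so
  b(s)^2 = 25*exp(6*s/5).
Integrating from 0 to t:
  <X>_t = int_0^t (25*exp(6*s/5)) ds = 125*exp(6*t/5)/6 - 125/6.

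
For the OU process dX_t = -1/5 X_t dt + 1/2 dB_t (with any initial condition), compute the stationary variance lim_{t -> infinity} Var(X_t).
lim Var(X_t) = 5/8

The OU SDE dX = -theta X dt + sigma dB admits the integrating factor exp(theta t): d(exp(theta t) X_t) = sigma exp(theta t) dB_t. Integrating from 0 to t gives X_t = x_0 * exp(-theta t) + sigma * int_0^t exp(-theta (t-s)) dB_s for any initial x_0. The Itô integral has variance (by the Itô isometry) sigma^2 * int_0^t exp(-2 theta (t - s)) ds = sigma^2 * (1 - exp(-2 theta t)) / (2 theta), independent of x_0.
With theta = 1/5, sigma = 1/2:
  Var(X_t) = (1/2)^2 * (1 - exp(-2*1/5 t)) / (2 * 1/5) = 5/8 - 5*exp(-2*t/5)/8.
As t -> infinity, exp(-2*1/5 t) -> 0, so the stationary variance is sigma^2 / (2 theta) = 5/8.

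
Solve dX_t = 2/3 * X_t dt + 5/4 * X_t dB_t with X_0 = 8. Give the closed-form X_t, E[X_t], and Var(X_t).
X_t = 8 * exp((-11/96) t + (5/4) B_t); E[X_t] = 8*exp(2*t/3); Var(X_t) = 64*(exp(25*t/16) - 1)*exp(4*t/3)

For GBM dX = mu X dt + sigma X dB with X_0 = x_0, apply Itô to Y = log X: dY = (mu - sigma^2/2) dt + sigma dB, so Y_t = log(x_0) + (mu - sigma^2/2) t + sigma B_t and hence X_t = x_0 * exp((mu - sigma^2/2) t + sigma B_t).
With mu = 2/3, sigma = 5/4, x_0 = 8, this gives:
  X_t = 8 * exp((-11/96) * t + (5/4) * B_t).
Since sigma*B_t ~ Normal(0, sigma^2 t), E[exp(sigma*B_t)] = exp(sigma^2 t / 2); so E[X_t] = x_0 * exp((mu - sigma^2/2) t) * exp(sigma^2 t / 2) = x_0 * exp(mu t) = 8*exp(2*t/3).
Var(X_t) = E[X_t^2] - (E[X_t])^2 = x_0^2 * exp(2 mu t) * (exp(sigma^2 t) - 1) = 64*(exp(25*t/16) - 1)*exp(4*t/3).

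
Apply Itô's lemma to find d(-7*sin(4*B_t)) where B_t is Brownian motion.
d(-7*sin(4*B_t)) = (56*sin(4*B_t)) dt + (-28*cos(4*B_t)) dB_t

Itô's formula for f(B_t) gives d f(B_t) = f'(B_t) dB_t + (1/2) f''(B_t) dt. Compute derivatives of f(x) = -7*sin(4*x):
  f'(x)  = -28*cos(4*x)
  f''(x) = 112*sin(4*x)
Substitute x = B_t and multiply the f'' term by 1/2:
  drift     = (1/2) * (112*sin(4*x)) evaluated at B_t = 56*sin(4*B_t)
  diffusion = (-28*cos(4*x)) evaluated at B_t = -28*cos(4*B_t)
Therefore d(-7*sin(4*B_t)) = (56*sin(4*B_t)) dt + (-28*cos(4*B_t)) dB_t.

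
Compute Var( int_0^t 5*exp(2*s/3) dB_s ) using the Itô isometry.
Var = 75*exp(4*t/3)/4 - 75/4

The Itô integral of a deterministic integrand f(s) has mean 0 because each increment f(s) * (B_{s+ds} - B_s) has mean 0. By the Itô isometry:
  Var( int_0^t f(s) dB_s ) = E[ (int_0^t f(s) dB_s)^2 ] = int_0^t f(s)^2 ds.
Here f(s) = 5*exp(2*s/3), so f(s)^2 = 25*exp(4*s/3). Integrate:
  int_0^t (25*exp(4*s/3)) ds = 75*exp(4*t/3)/4 - 75/4.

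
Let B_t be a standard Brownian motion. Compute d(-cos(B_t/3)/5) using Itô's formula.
d(-cos(B_t/3)/5) = (cos(B_t/3)/90) dt + (sin(B_t/3)/15) dB_t

Itô's formula for f(B_t) gives d f(B_t) = f'(B_t) dB_t + (1/2) f''(B_t) dt. Compute derivatives of f(x) = -cos(x/3)/5:
  f'(x)  = sin(x/3)/15
  f''(x) = cos(x/3)/45
Substitute x = B_t and multiply the f'' term by 1/2:
  drift     = (1/2) * (cos(x/3)/45) evaluated at B_t = cos(B_t/3)/90
  diffusion = (sin(x/3)/15) evaluated at B_t = sin(B_t/3)/15
Therefore d(-cos(B_t/3)/5) = (cos(B_t/3)/90) dt + (sin(B_t/3)/15) dB_t.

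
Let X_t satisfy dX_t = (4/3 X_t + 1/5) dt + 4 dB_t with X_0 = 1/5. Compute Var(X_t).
Var(X_t) = 6*exp(8*t/3) - 6

The variance V(t) = Var(X_t) satisfies V'(t) = 2 a V(t) + c^2 with V(0) = 0 (drift coefficient is linear in X, diffusion is constant). With a = 4/3, c = 4, the solution is
  V(t) = (c^2 / (2 a)) * (exp(2 a t) - 1)
       = (4^2 / (2*(4/3))) * (exp((8/3) t) - 1)
       = 6*exp(8*t/3) - 6.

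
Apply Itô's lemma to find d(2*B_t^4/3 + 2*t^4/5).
d(2*B_t^4/3 + 2*t^4/5) = (4*B_t^2 + 8*t^3/5) dt + (8*B_t^3/3) dB_t

Itô's formula for f(t, x): d f(t, B_t) = (f_t + (1/2) f_xx) dt + f_x dB_t. Compute partials of f(t, x) = 2*t^4/5 + 2*x^4/3:
  f_t(t,x)  = 8*t^3/5
  f_x(t,x)  = 8*x^3/3
  f_xx(t,x) = 8*x^2
Assemble drift = f_t + (1/2) f_xx = 8*t^3/5 + 4*x^2 and diffusion = f_x = 8*x^3/3. Substituting x = B_t:
  d(2*B_t^4/3 + 2*t^4/5) = (4*B_t^2 + 8*t^3/5) dt + (8*B_t^3/3) dB_t.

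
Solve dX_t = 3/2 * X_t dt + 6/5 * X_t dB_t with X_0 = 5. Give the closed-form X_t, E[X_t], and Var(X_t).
X_t = 5 * exp((39/50) t + (6/5) B_t); E[X_t] = 5*exp(3*t/2); Var(X_t) = 25*(exp(36*t/25) - 1)*exp(3*t)

For GBM dX = mu X dt + sigma X dB with X_0 = x_0, apply Itô to Y = log X: dY = (mu - sigma^2/2) dt + sigma dB, so Y_t = log(x_0) + (mu - sigma^2/2) t + sigma B_t and hence X_t = x_0 * exp((mu - sigma^2/2) t + sigma B_t).
With mu = 3/2, sigma = 6/5, x_0 = 5, this gives:
  X_t = 5 * exp((39/50) * t + (6/5) * B_t).
Since sigma*B_t ~ Normal(0, sigma^2 t), E[exp(sigma*B_t)] = exp(sigma^2 t / 2); so E[X_t] = x_0 * exp((mu - sigma^2/2) t) * exp(sigma^2 t / 2) = x_0 * exp(mu t) = 5*exp(3*t/2).
Var(X_t) = E[X_t^2] - (E[X_t])^2 = x_0^2 * exp(2 mu t) * (exp(sigma^2 t) - 1) = 25*(exp(36*t/25) - 1)*exp(3*t).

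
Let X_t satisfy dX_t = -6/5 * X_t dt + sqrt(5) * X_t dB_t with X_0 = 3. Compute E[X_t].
E[X_t] = 3*exp(-6*t/5)

For GBM dX = mu X dt + sigma X dB with X_0 = x_0, apply Itô to Y = log X: dY = (mu - sigma^2/2) dt + sigma dB, so Y_t = log(x_0) + (mu - sigma^2/2) t + sigma B_t and hence X_t = x_0 * exp((mu - sigma^2/2) t + sigma B_t).
With mu = -6/5, sigma = sqrt(5), x_0 = 3, this gives:
  X_t = 3 * exp((-37/10) * t + (sqrt(5)) * B_t).
Since sigma*B_t ~ Normal(0, sigma^2 t), E[exp(sigma*B_t)] = exp(sigma^2 t / 2); so E[X_t] = x_0 * exp((mu - sigma^2/2) t) * exp(sigma^2 t / 2) = x_0 * exp(mu t) = 3*exp(-6*t/5).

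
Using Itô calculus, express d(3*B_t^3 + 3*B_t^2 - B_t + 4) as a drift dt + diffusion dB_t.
d(3*B_t^3 + 3*B_t^2 - B_t + 4) = (9*B_t + 3) dt + (9*B_t^2 + 6*B_t - 1) dB_t

Itô's formula for f(B_t) gives d f(B_t) = f'(B_t) dB_t + (1/2) f''(B_t) dt. Compute derivatives of f(x) = 3*x^3 + 3*x^2 - x + 4:
  f'(x)  = 9*x^2 + 6*x - 1
  f''(x) = 18*x + 6
Substitute x = B_t and multiply the f'' term by 1/2:
  drift     = (1/2) * (18*x + 6) evaluated at B_t = 9*B_t + 3
  diffusion = (9*x^2 + 6*x - 1) evaluated at B_t = 9*B_t^2 + 6*B_t - 1
Therefore d(3*B_t^3 + 3*B_t^2 - B_t + 4) = (9*B_t + 3) dt + (9*B_t^2 + 6*B_t - 1) dB_t.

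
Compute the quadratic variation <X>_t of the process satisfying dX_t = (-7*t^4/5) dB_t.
<X>_t = 49*t^9/225

For an Itô process dX_t = a(t) dt + b(t) dB_t, the quadratic variation is <X>_t = int_0^t b(s)^2 ds (the drift term does not contribute). Here b(s) = -7*s^4/5, so
  b(s)^2 = 49*s^8/25.
Integrating from 0 to t:
  <X>_t = int_0^t (49*s^8/25) ds = 49*t^9/225.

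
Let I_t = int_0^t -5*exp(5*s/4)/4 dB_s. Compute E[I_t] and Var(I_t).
E[I_t] = 0; Var(I_t) = 5*exp(5*t/2)/8 - 5/8

The Itô integral of a deterministic integrand f(s) has mean 0 because each increment f(s) * (B_{s+ds} - B_s) has mean 0. By the Itô isometry:
  Var( int_0^t f(s) dB_s ) = E[ (int_0^t f(s) dB_s)^2 ] = int_0^t f(s)^2 ds.
Here f(s) = -5*exp(5*s/4)/4, so f(s)^2 = 25*exp(5*s/2)/16. Integrate:
  int_0^t (25*exp(5*s/2)/16) ds = 5*exp(5*t/2)/8 - 5/8.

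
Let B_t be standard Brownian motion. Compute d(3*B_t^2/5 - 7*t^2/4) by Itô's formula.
d(3*B_t^2/5 - 7*t^2/4) = (3/5 - 7*t/2) dt + (6*B_t/5) dB_t

Itô's formula for f(t, x): d f(t, B_t) = (f_t + (1/2) f_xx) dt + f_x dB_t. Compute partials of f(t, x) = -7*t^2/4 + 3*x^2/5:
  f_t(t,x)  = -7*t/2
  f_x(t,x)  = 6*x/5
  f_xx(t,x) = 6/5
Assemble drift = f_t + (1/2) f_xx = 3/5 - 7*t/2 and diffusion = f_x = 6*x/5. Substituting x = B_t:
  d(3*B_t^2/5 - 7*t^2/4) = (3/5 - 7*t/2) dt + (6*B_t/5) dB_t.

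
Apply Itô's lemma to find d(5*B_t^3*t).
d(5*B_t^3*t) = (5*B_t*(B_t^2 + 3*t)) dt + (15*B_t^2*t) dB_t

Itô's formula for f(t, x): d f(t, B_t) = (f_t + (1/2) f_xx) dt + f_x dB_t. Compute partials of f(t, x) = 5*t*x^3:
  f_t(t,x)  = 5*x^3
  f_x(t,x)  = 15*t*x^2
  f_xx(t,x) = 30*t*x
Assemble drift = f_t + (1/2) f_xx = 5*x*(3*t + x^2) and diffusion = f_x = 15*t*x^2. Substituting x = B_t:
  d(5*B_t^3*t) = (5*B_t*(B_t^2 + 3*t)) dt + (15*B_t^2*t) dB_t.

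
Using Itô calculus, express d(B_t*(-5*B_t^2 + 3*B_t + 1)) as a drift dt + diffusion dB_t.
d(B_t*(-5*B_t^2 + 3*B_t + 1)) = (3 - 15*B_t) dt + (-15*B_t^2 + 6*B_t + 1) dB_t

Itô's formula for f(B_t) gives d f(B_t) = f'(B_t) dB_t + (1/2) f''(B_t) dt. Compute derivatives of f(x) = x*(-5*x^2 + 3*x + 1):
  f'(x)  = -15*x^2 + 6*x + 1
  f''(x) = 6 - 30*x
Substitute x = B_t and multiply the f'' term by 1/2:
  drift     = (1/2) * (6 - 30*x) evaluated at B_t = 3 - 15*B_t
  diffusion = (-15*x^2 + 6*x + 1) evaluated at B_t = -15*B_t^2 + 6*B_t + 1
Therefore d(B_t*(-5*B_t^2 + 3*B_t + 1)) = (3 - 15*B_t) dt + (-15*B_t^2 + 6*B_t + 1) dB_t.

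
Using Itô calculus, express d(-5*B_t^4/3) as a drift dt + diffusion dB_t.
d(-5*B_t^4/3) = (-10*B_t^2) dt + (-20*B_t^3/3) dB_t

Itô's formula for f(B_t) gives d f(B_t) = f'(B_t) dB_t + (1/2) f''(B_t) dt. Compute derivatives of f(x) = -5*x^4/3:
  f'(x)  = -20*x^3/3
  f''(x) = -20*x^2
Substitute x = B_t and multiply the f'' term by 1/2:
  drift     = (1/2) * (-20*x^2) evaluated at B_t = -10*B_t^2
  diffusion = (-20*x^3/3) evaluated at B_t = -20*B_t^3/3
Therefore d(-5*B_t^4/3) = (-10*B_t^2) dt + (-20*B_t^3/3) dB_t.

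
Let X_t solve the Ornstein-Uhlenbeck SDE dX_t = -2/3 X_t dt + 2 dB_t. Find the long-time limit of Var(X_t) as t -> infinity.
lim Var(X_t) = 3

The OU SDE dX = -theta X dt + sigma dB admits the integrating factor exp(theta t): d(exp(theta t) X_t) = sigma exp(theta t) dB_t. Integrating from 0 to t gives X_t = x_0 * exp(-theta t) + sigma * int_0^t exp(-theta (t-s)) dB_s for any initial x_0. The Itô integral has variance (by the Itô isometry) sigma^2 * int_0^t exp(-2 theta (t - s)) ds = sigma^2 * (1 - exp(-2 theta t)) / (2 theta), independent of x_0.
With theta = 2/3, sigma = 2:
  Var(X_t) = (2)^2 * (1 - exp(-2*2/3 t)) / (2 * 2/3) = 3 - 3*exp(-4*t/3).
As t -> infinity, exp(-2*2/3 t) -> 0, so the stationary variance is sigma^2 / (2 theta) = 3.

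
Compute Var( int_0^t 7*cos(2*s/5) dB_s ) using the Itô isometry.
Var = 49*t/2 + 245*sin(4*t/5)/8

The Itô integral of a deterministic integrand f(s) has mean 0 because each increment f(s) * (B_{s+ds} - B_s) has mean 0. By the Itô isometry:
  Var( int_0^t f(s) dB_s ) = E[ (int_0^t f(s) dB_s)^2 ] = int_0^t f(s)^2 ds.
Here f(s) = 7*cos(2*s/5), so f(s)^2 = 49*cos(2*s/5)^2. Integrate:
  int_0^t (49*cos(2*s/5)^2) ds = 49*t/2 + 245*sin(4*t/5)/8.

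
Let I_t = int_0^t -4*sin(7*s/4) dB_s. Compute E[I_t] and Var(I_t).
E[I_t] = 0; Var(I_t) = 8*t - 16*sin(7*t/2)/7

The Itô integral of a deterministic integrand f(s) has mean 0 because each increment f(s) * (B_{s+ds} - B_s) has mean 0. By the Itô isometry:
  Var( int_0^t f(s) dB_s ) = E[ (int_0^t f(s) dB_s)^2 ] = int_0^t f(s)^2 ds.
Here f(s) = -4*sin(7*s/4), so f(s)^2 = 16*sin(7*s/4)^2. Integrate:
  int_0^t (16*sin(7*s/4)^2) ds = 8*t - 16*sin(7*t/2)/7.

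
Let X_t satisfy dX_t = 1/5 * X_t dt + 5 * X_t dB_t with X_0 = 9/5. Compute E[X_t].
E[X_t] = 9*exp(t/5)/5

For GBM dX = mu X dt + sigma X dB with X_0 = x_0, apply Itô to Y = log X: dY = (mu - sigma^2/2) dt + sigma dB, so Y_t = log(x_0) + (mu - sigma^2/2) t + sigma B_t and hence X_t = x_0 * exp((mu - sigma^2/2) t + sigma B_t).
With mu = 1/5, sigma = 5, x_0 = 9/5, this gives:
  X_t = 9/5 * exp((-123/10) * t + (5) * B_t).
Since sigma*B_t ~ Normal(0, sigma^2 t), E[exp(sigma*B_t)] = exp(sigma^2 t / 2); so E[X_t] = x_0 * exp((mu - sigma^2/2) t) * exp(sigma^2 t / 2) = x_0 * exp(mu t) = 9*exp(t/5)/5.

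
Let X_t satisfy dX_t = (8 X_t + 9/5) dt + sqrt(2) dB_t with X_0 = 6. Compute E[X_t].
E[X_t] = 249*exp(8*t)/40 - 9/40

Taking expectations and using E[dB_t] = 0, the mean m(t) = E[X_t] satisfies the ODE m'(t) = a m(t) + b with m(0) = x_0. With a = 8, b = 9/5, x_0 = 6, the solution is
  m(t) = x_0 * exp(a t) + (b/a) * (exp(a t) - 1)
       = 6 * exp(8 t) + ((9/5)/8) * (exp(8 t) - 1)
       = 249*exp(8*t)/40 - 9/40.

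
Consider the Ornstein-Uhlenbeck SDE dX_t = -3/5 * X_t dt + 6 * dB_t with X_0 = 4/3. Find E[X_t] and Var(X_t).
E[X_t] = 4*exp(-3*t/5)/3; Var(X_t) = 30 - 30*exp(-6*t/5)

The OU SDE dX = -theta X dt + sigma dB admits the integrating factor exp(theta t): d(exp(theta t) X_t) = sigma exp(theta t) dB_t. Integrating from 0 to t:
  X_t = x_0 * exp(-theta t) + sigma * int_0^t exp(-theta (t-s)) dB_s.
The Itô integral has mean 0 and (by the Itô isometry) variance sigma^2 * int_0^t exp(-2 theta (t - s)) ds = sigma^2 * (1 - exp(-2 theta t)) / (2 theta).
With theta = 3/5, sigma = 6, x_0 = 4/3:
  E[X_t] = 4/3 * exp(-3/5 t) = 4*exp(-3*t/5)/3
  Var(X_t) = (6)^2 * (1 - exp(-2*3/5 t)) / (2 * 3/5) = 30 - 30*exp(-6*t/5).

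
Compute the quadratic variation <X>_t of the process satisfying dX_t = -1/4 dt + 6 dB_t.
<X>_t = 36*t

For an Itô process dX_t = a(t) dt + b(t) dB_t, the quadratic variation is <X>_t = int_0^t b(s)^2 ds (the drift term does not contribute). Here b(s) = 6, so
  b(s)^2 = 36.
Integrating from 0 to t:
  <X>_t = int_0^t (36) ds = 36*t.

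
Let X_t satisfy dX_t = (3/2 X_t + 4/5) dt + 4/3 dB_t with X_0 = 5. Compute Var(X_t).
Var(X_t) = 16*exp(3*t)/27 - 16/27

The variance V(t) = Var(X_t) satisfies V'(t) = 2 a V(t) + c^2 with V(0) = 0 (drift coefficient is linear in X, diffusion is constant). With a = 3/2, c = 4/3, the solution is
  V(t) = (c^2 / (2 a)) * (exp(2 a t) - 1)
       = ((4/3)^2 / (2*(3/2))) * (exp(3 t) - 1)
       = 16*exp(3*t)/27 - 16/27.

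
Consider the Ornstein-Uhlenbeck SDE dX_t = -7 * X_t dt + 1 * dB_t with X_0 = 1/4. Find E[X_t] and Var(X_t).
E[X_t] = exp(-7*t)/4; Var(X_t) = 1/14 - exp(-14*t)/14

The OU SDE dX = -theta X dt + sigma dB admits the integrating factor exp(theta t): d(exp(theta t) X_t) = sigma exp(theta t) dB_t. Integrating from 0 to t:
  X_t = x_0 * exp(-theta t) + sigma * int_0^t exp(-theta (t-s)) dB_s.
The Itô integral has mean 0 and (by the Itô isometry) variance sigma^2 * int_0^t exp(-2 theta (t - s)) ds = sigma^2 * (1 - exp(-2 theta t)) / (2 theta).
With theta = 7, sigma = 1, x_0 = 1/4:
  E[X_t] = 1/4 * exp(-7 t) = exp(-7*t)/4
  Var(X_t) = (1)^2 * (1 - exp(-2*7 t)) / (2 * 7) = 1/14 - exp(-14*t)/14.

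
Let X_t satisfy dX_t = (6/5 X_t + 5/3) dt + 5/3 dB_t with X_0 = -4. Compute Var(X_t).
Var(X_t) = 125*exp(12*t/5)/108 - 125/108

The variance V(t) = Var(X_t) satisfies V'(t) = 2 a V(t) + c^2 with V(0) = 0 (drift coefficient is linear in X, diffusion is constant). With a = 6/5, c = 5/3, the solution is
  V(t) = (c^2 / (2 a)) * (exp(2 a t) - 1)
       = ((5/3)^2 / (2*(6/5))) * (exp((12/5) t) - 1)
       = 125*exp(12*t/5)/108 - 125/108.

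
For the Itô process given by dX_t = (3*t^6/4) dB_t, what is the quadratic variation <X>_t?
<X>_t = 9*t^13/208

For an Itô process dX_t = a(t) dt + b(t) dB_t, the quadratic variation is <X>_t = int_0^t b(s)^2 ds (the drift term does not contribute). Here b(s) = 3*s^6/4, so
  b(s)^2 = 9*s^12/16.
Integrating from 0 to t:
  <X>_t = int_0^t (9*s^12/16) ds = 9*t^13/208.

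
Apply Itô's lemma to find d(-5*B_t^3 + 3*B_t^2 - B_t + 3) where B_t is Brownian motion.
d(-5*B_t^3 + 3*B_t^2 - B_t + 3) = (3 - 15*B_t) dt + (-15*B_t^2 + 6*B_t - 1) dB_t

Itô's formula for f(B_t) gives d f(B_t) = f'(B_t) dB_t + (1/2) f''(B_t) dt. Compute derivatives of f(x) = -5*x^3 + 3*x^2 - x + 3:
  f'(x)  = -15*x^2 + 6*x - 1
  f''(x) = 6 - 30*x
Substitute x = B_t and multiply the f'' term by 1/2:
  drift     = (1/2) * (6 - 30*x) evaluated at B_t = 3 - 15*B_t
  diffusion = (-15*x^2 + 6*x - 1) evaluated at B_t = -15*B_t^2 + 6*B_t - 1
Therefore d(-5*B_t^3 + 3*B_t^2 - B_t + 3) = (3 - 15*B_t) dt + (-15*B_t^2 + 6*B_t - 1) dB_t.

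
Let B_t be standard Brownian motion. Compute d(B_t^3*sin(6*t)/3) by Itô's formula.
d(B_t^3*sin(6*t)/3) = (B_t*(2*B_t^2*cos(6*t) + sin(6*t))) dt + (B_t^2*sin(6*t)) dB_t

Itô's formula for f(t, x): d f(t, B_t) = (f_t + (1/2) f_xx) dt + f_x dB_t. Compute partials of f(t, x) = x^3*sin(6*t)/3:
  f_t(t,x)  = 2*x^3*cos(6*t)
  f_x(t,x)  = x^2*sin(6*t)
  f_xx(t,x) = 2*x*sin(6*t)
Assemble drift = f_t + (1/2) f_xx = x*(2*x^2*cos(6*t) + sin(6*t)) and diffusion = f_x = x^2*sin(6*t). Substituting x = B_t:
  d(B_t^3*sin(6*t)/3) = (B_t*(2*B_t^2*cos(6*t) + sin(6*t))) dt + (B_t^2*sin(6*t)) dB_t.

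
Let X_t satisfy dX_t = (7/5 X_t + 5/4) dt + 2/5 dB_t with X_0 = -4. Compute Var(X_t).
Var(X_t) = 2*exp(14*t/5)/35 - 2/35

The variance V(t) = Var(X_t) satisfies V'(t) = 2 a V(t) + c^2 with V(0) = 0 (drift coefficient is linear in X, diffusion is constant). With a = 7/5, c = 2/5, the solution is
  V(t) = (c^2 / (2 a)) * (exp(2 a t) - 1)
       = ((2/5)^2 / (2*(7/5))) * (exp((14/5) t) - 1)
       = 2*exp(14*t/5)/35 - 2/35.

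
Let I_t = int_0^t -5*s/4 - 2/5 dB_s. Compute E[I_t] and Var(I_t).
E[I_t] = 0; Var(I_t) = t*(625*t^2 + 600*t + 192)/1200

The Itô integral of a deterministic integrand f(s) has mean 0 because each increment f(s) * (B_{s+ds} - B_s) has mean 0. By the Itô isometry:
  Var( int_0^t f(s) dB_s ) = E[ (int_0^t f(s) dB_s)^2 ] = int_0^t f(s)^2 ds.
Here f(s) = -5*s/4 - 2/5, so f(s)^2 = (25*s + 8)^2/400. Integrate:
  int_0^t ((25*s + 8)^2/400) ds = t*(625*t^2 + 600*t + 192)/1200.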